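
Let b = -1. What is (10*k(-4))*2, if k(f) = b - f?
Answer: 60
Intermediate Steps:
k(f) = -1 - f
(10*k(-4))*2 = (10*(-1 - 1*(-4)))*2 = (10*(-1 + 4))*2 = (10*3)*2 = 30*2 = 60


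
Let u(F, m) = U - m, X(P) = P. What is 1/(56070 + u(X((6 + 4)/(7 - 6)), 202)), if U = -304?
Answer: 1/55564 ≈ 1.7997e-5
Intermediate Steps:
u(F, m) = -304 - m
1/(56070 + u(X((6 + 4)/(7 - 6)), 202)) = 1/(56070 + (-304 - 1*202)) = 1/(56070 + (-304 - 202)) = 1/(56070 - 506) = 1/55564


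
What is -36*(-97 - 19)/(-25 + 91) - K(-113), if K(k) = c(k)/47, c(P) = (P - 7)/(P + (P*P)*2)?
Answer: 55446928/876315 ≈ 63.273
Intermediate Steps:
c(P) = (-7 + P)/(P + 2*P²) (c(P) = (-7 + P)/(P + P²*2) = (-7 + P)/(P + 2*P²))
K(k) = (-7 + k)/(47*k*(1 + 2*k)) (K(k) = ((-7 + k)/(k*(1 + 2*k)))/47 = ((-7 + k)/(k*(1 + 2*k)))*(1/47) = (-7 + k)/(47*k*(1 + 2*k)))
-36*(-97 - 19)/(-25 + 91) - K(-113) = -36*(-97 - 19)/(-25 + 91) - (-7 - 113)/(47*(-113)*(1 + 2*(-113))) = -(-4176)/66 - (-1)*(-120)/(47*113*(1 - 226)) = -(-4176)/66 - (-1)*(-120)/(47*113*(-225)) = -36*(-58/33) - (-1)*(-1)*(-120)/(47*113*225) = 696/11 - 1*(-8/79665) = 696/11 + 8/79665 = 55446928/876315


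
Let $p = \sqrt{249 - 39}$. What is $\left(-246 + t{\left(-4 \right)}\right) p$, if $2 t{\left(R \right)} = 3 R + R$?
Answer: $- 254 \sqrt{210} \approx -3680.8$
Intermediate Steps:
$t{\left(R \right)} = 2 R$ ($t{\left(R \right)} = \frac{3 R + R}{2} = \frac{4 R}{2} = 2 R$)
$p = \sqrt{210} \approx 14.491$
$\left(-246 + t{\left(-4 \right)}\right) p = \left(-246 + 2 \left(-4\right)\right) \sqrt{210} = \left(-246 - 8\right) \sqrt{210} = - 254 \sqrt{210}$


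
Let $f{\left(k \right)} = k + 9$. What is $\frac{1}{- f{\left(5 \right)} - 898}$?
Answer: $- \frac{1}{912} \approx -0.0010965$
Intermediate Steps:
$f{\left(k \right)} = 9 + k$
$\frac{1}{- f{\left(5 \right)} - 898} = \frac{1}{- (9 + 5) - 898} = \frac{1}{\left(-1\right) 14 - 898} = \frac{1}{-14 - 898} = \frac{1}{-912} = - \frac{1}{912}$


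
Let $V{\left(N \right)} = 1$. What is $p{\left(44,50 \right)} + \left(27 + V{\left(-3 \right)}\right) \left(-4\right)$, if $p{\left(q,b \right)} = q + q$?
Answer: $-24$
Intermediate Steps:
$p{\left(q,b \right)} = 2 q$
$p{\left(44,50 \right)} + \left(27 + V{\left(-3 \right)}\right) \left(-4\right) = 2 \cdot 44 + \left(27 + 1\right) \left(-4\right) = 88 + 28 \left(-4\right) = 88 - 112 = -24$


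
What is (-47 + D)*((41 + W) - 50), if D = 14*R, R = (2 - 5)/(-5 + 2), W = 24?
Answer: -495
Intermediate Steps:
R = 1 (R = -3/(-3) = -3*(-1/3) = 1)
D = 14 (D = 14*1 = 14)
(-47 + D)*((41 + W) - 50) = (-47 + 14)*((41 + 24) - 50) = -33*(65 - 50) = -33*15 = -495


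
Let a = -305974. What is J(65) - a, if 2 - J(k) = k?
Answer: 305911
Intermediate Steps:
J(k) = 2 - k
J(65) - a = (2 - 1*65) - 1*(-305974) = (2 - 65) + 305974 = -63 + 305974 = 305911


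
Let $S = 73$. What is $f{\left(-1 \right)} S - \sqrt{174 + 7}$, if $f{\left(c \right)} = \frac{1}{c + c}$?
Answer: $- \frac{73}{2} - \sqrt{181} \approx -49.954$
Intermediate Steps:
$f{\left(c \right)} = \frac{1}{2 c}$
$f{\left(-1 \right)} S - \sqrt{174 + 7} = \frac{1}{2 \left(-1\right)} 73 - \sqrt{174 + 7} = \frac{1}{2} \left(-1\right) 73 - \sqrt{181} = \left(- \frac{1}{2}\right) 73 - \sqrt{181} = - \frac{73}{2} - \sqrt{181}$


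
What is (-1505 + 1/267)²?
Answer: 161470563556/71289 ≈ 2.2650e+6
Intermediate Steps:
(-1505 + 1/267)² = (-401834/267)² = 161470563556/71289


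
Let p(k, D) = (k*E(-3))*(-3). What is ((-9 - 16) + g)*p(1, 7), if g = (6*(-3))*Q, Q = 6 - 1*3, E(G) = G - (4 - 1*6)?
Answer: -237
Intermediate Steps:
E(G) = 2 + G (E(G) = G - (4 - 6) = G - 1*(-2) = G + 2 = 2 + G)
Q = 3 (Q = 6 - 3 = 3)
g = -54 (g = (6*(-3))*3 = -18*3 = -54)
p(k, D) = 3*k (p(k, D) = (k*(2 - 3))*(-3) = (k*(-1))*(-3) = -k*(-3) = 3*k)
((-9 - 16) + g)*p(1, 7) = ((-9 - 16) - 54)*(3*1) = (-25 - 54)*3 = -79*3 = -237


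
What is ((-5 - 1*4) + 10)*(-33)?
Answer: -33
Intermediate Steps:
((-5 - 1*4) + 10)*(-33) = ((-5 - 4) + 10)*(-33) = (-9 + 10)*(-33) = 1*(-33) = -33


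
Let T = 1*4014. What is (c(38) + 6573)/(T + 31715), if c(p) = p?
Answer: 6611/35729 ≈ 0.18503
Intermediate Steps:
T = 4014
(c(38) + 6573)/(T + 31715) = (38 + 6573)/(4014 + 31715) = 6611/35729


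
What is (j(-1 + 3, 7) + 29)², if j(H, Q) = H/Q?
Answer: 42025/49 ≈ 857.65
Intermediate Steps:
(j(-1 + 3, 7) + 29)² = ((-1 + 3)/7 + 29)² = (2*(⅐) + 29)² = (2/7 + 29)² = (205/7)² = 42025/49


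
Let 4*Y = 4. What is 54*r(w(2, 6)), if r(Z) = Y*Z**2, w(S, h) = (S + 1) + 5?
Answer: 3456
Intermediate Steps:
Y = 1 (Y = (1/4)*4 = 1)
w(S, h) = 6 + S (w(S, h) = (1 + S) + 5 = 6 + S)
r(Z) = Z**2 (r(Z) = 1*Z**2 = Z**2)
54*r(w(2, 6)) = 54*(6 + 2)**2 = 54*8**2 = 54*64 = 3456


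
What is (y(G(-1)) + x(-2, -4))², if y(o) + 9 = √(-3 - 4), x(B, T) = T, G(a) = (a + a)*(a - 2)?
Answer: (13 - I*√7)² ≈ 162.0 - 68.79*I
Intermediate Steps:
G(a) = 2*a*(-2 + a) (G(a) = (2*a)*(-2 + a) = 2*a*(-2 + a))
y(o) = -9 + I*√7 (y(o) = -9 + √(-3 - 4) = -9 + √(-7) = -9 + I*√7)
(y(G(-1)) + x(-2, -4))² = ((-9 + I*√7) - 4)² = (-13 + I*√7)²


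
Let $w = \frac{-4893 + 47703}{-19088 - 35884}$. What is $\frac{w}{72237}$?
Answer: $- \frac{7135}{661835394} \approx -1.0781 \cdot 10^{-5}$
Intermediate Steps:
$w = - \frac{7135}{9162}$ ($w = \frac{42810}{-54972} = 42810 \left(- \frac{1}{54972}\right) = - \frac{7135}{9162} \approx -0.77876$)
$\frac{w}{72237} = - \frac{7135}{9162 \cdot 72237} = \left(- \frac{7135}{9162}\right) \frac{1}{72237} = - \frac{7135}{661835394}$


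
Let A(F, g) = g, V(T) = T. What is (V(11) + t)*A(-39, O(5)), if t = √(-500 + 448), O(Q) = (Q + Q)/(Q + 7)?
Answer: 55/6 + 5*I*√13/3 ≈ 9.1667 + 6.0093*I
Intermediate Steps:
O(Q) = 2*Q/(7 + Q) (O(Q) = (2*Q)/(7 + Q) = 2*Q/(7 + Q))
t = 2*I*√13 (t = √(-52) = 2*I*√13 ≈ 7.2111*I)
(V(11) + t)*A(-39, O(5)) = (11 + 2*I*√13)*(2*5/(7 + 5)) = (11 + 2*I*√13)*(2*5/12) = (11 + 2*I*√13)*(2*5*(1/12)) = (11 + 2*I*√13)*(⅚) = 55/6 + 5*I*√13/3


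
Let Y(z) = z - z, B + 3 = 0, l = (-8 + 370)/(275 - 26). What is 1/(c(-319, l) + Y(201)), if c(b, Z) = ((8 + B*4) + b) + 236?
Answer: -1/87 ≈ -0.011494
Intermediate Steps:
l = 362/249 ≈ 1.4538
B = -3 (B = -3 + 0 = -3)
Y(z) = 0
c(b, Z) = 232 + b (c(b, Z) = ((8 - 3*4) + b) + 236 = ((8 - 12) + b) + 236 = (-4 + b) + 236 = 232 + b)
1/(c(-319, l) + Y(201)) = 1/((232 - 319) + 0) = 1/(-87 + 0) = 1/(-87) = -1/87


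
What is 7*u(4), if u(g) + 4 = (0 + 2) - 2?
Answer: -28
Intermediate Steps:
u(g) = -4 (u(g) = -4 + ((0 + 2) - 2) = -4 + (2 - 2) = -4 + 0 = -4)
7*u(4) = 7*(-4) = -28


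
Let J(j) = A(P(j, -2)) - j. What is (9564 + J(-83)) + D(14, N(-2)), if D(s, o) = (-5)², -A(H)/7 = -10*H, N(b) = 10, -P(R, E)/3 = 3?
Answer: 9042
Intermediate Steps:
P(R, E) = -9 (P(R, E) = -3*3 = -9)
A(H) = 70*H (A(H) = -(-70)*H = 70*H)
J(j) = -630 - j (J(j) = 70*(-9) - j = -630 - j)
D(s, o) = 25
(9564 + J(-83)) + D(14, N(-2)) = (9564 + (-630 - 1*(-83))) + 25 = (9564 + (-630 + 83)) + 25 = (9564 - 547) + 25 = 9017 + 25 = 9042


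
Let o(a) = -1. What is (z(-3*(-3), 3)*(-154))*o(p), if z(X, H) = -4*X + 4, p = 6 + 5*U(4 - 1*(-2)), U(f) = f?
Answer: -4928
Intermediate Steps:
p = 36 (p = 6 + 5*(4 - 1*(-2)) = 6 + 5*(4 + 2) = 6 + 5*6 = 6 + 30 = 36)
z(X, H) = 4 - 4*X
(z(-3*(-3), 3)*(-154))*o(p) = ((4 - (-12)*(-3))*(-154))*(-1) = ((4 - 4*9)*(-154))*(-1) = ((4 - 36)*(-154))*(-1) = -32*(-154)*(-1) = 4928*(-1) = -4928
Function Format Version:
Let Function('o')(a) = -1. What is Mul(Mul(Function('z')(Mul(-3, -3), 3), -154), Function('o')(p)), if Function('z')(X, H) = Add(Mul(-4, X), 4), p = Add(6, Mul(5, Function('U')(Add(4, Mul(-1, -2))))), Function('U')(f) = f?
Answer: -4928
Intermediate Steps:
p = 36 (p = Add(6, Mul(5, Add(4, Mul(-1, -2)))) = Add(6, Mul(5, Add(4, 2))) = Add(6, Mul(5, 6)) = Add(6, 30) = 36)
Function('z')(X, H) = Add(4, Mul(-4, X))
Mul(Mul(Function('z')(Mul(-3, -3), 3), -154), Function('o')(p)) = Mul(Mul(Add(4, Mul(-4, Mul(-3, -3))), -154), -1) = Mul(Mul(Add(4, Mul(-4, 9)), -154), -1) = Mul(Mul(Add(4, -36), -154), -1) = Mul(Mul(-32, -154), -1) = Mul(4928, -1) = -4928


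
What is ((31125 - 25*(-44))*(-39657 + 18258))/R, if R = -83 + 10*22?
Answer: -689582775/137 ≈ -5.0334e+6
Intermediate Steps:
R = 137 (R = -83 + 220 = 137)
((31125 - 25*(-44))*(-39657 + 18258))/R = ((31125 - 25*(-44))*(-39657 + 18258))/137 = ((31125 + 1100)*(-21399))*(1/137) = (32225*(-21399))*(1/137) = -689582775*1/137 = -689582775/137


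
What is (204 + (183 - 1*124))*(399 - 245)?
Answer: 40502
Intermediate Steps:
(204 + (183 - 1*124))*(399 - 245) = (204 + (183 - 124))*154 = (204 + 59)*154 = 263*154 = 40502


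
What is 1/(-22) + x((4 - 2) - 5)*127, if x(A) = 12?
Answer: 33527/22 ≈ 1524.0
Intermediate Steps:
1/(-22) + x((4 - 2) - 5)*127 = 1/(-22) + 12*127 = -1/22 + 1524 = 33527/22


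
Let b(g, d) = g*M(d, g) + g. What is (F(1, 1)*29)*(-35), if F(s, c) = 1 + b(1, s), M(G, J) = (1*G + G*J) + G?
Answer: -5075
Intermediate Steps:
M(G, J) = 2*G + G*J (M(G, J) = (G + G*J) + G = 2*G + G*J)
b(g, d) = g + d*g*(2 + g) (b(g, d) = g*(d*(2 + g)) + g = d*g*(2 + g) + g = g + d*g*(2 + g))
F(s, c) = 2 + 3*s (F(s, c) = 1 + 1*(1 + s*(2 + 1)) = 1 + 1*(1 + s*3) = 1 + 1*(1 + 3*s) = 1 + (1 + 3*s) = 2 + 3*s)
(F(1, 1)*29)*(-35) = ((2 + 3*1)*29)*(-35) = ((2 + 3)*29)*(-35) = (5*29)*(-35) = 145*(-35) = -5075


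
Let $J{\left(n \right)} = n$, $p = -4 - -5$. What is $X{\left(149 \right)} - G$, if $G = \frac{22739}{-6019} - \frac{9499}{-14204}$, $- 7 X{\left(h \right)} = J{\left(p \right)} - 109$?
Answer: $\frac{11094010533}{598457132} \approx 18.538$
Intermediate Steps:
$p = 1$ ($p = -4 + 5 = 1$)
$X{\left(h \right)} = \frac{108}{7}$ ($X{\left(h \right)} = - \frac{1 - 109}{7} = \left(- \frac{1}{7}\right) \left(-108\right) = \frac{108}{7}$)
$G = - \frac{265810275}{85493876}$ ($G = 22739 \left(- \frac{1}{6019}\right) - - \frac{9499}{14204} = - \frac{22739}{6019} + \frac{9499}{14204} = - \frac{265810275}{85493876} \approx -3.1091$)
$X{\left(149 \right)} - G = \frac{108}{7} - - \frac{265810275}{85493876} = \frac{108}{7} + \frac{265810275}{85493876} = \frac{11094010533}{598457132}$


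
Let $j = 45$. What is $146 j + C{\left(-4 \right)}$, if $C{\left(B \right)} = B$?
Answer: $6566$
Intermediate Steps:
$146 j + C{\left(-4 \right)} = 146 \cdot 45 - 4 = 6570 - 4 = 6566$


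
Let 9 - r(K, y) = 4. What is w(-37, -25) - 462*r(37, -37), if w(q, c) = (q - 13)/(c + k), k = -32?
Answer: -131620/57 ≈ -2309.1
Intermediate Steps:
r(K, y) = 5 (r(K, y) = 9 - 1*4 = 9 - 4 = 5)
w(q, c) = (-13 + q)/(-32 + c) (w(q, c) = (q - 13)/(c - 32) = (-13 + q)/(-32 + c))
w(-37, -25) - 462*r(37, -37) = (-13 - 37)/(-32 - 25) - 462*5 = -50/(-57) - 2310 = -1/57*(-50) - 2310 = 50/57 - 2310 = -131620/57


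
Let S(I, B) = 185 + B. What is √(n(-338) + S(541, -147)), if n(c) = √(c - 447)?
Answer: √(38 + I*√785) ≈ 6.5273 + 2.1462*I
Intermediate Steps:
n(c) = √(-447 + c)
√(n(-338) + S(541, -147)) = √(√(-447 - 338) + (185 - 147)) = √(√(-785) + 38) = √(I*√785 + 38) = √(38 + I*√785)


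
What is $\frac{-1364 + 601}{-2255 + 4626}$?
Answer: $- \frac{763}{2371} \approx -0.32181$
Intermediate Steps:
$\frac{-1364 + 601}{-2255 + 4626} = - \frac{763}{2371}$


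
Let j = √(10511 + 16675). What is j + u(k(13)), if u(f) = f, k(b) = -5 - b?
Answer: -18 + √27186 ≈ 146.88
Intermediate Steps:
j = √27186 ≈ 164.88
j + u(k(13)) = √27186 + (-5 - 1*13) = √27186 + (-5 - 13) = √27186 - 18 = -18 + √27186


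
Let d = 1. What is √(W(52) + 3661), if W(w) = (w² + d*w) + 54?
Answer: 3*√719 ≈ 80.443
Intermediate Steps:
W(w) = 54 + w + w² (W(w) = (w² + 1*w) + 54 = (w² + w) + 54 = (w + w²) + 54 = 54 + w + w²)
√(W(52) + 3661) = √((54 + 52 + 52²) + 3661) = √((54 + 52 + 2704) + 3661) = √(2810 + 3661) = √6471 = 3*√719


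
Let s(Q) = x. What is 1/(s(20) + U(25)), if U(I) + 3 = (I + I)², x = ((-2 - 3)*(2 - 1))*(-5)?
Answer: 1/2522 ≈ 0.00039651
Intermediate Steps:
x = 25 (x = -5*1*(-5) = -5*(-5) = 25)
s(Q) = 25
U(I) = -3 + 4*I² (U(I) = -3 + (I + I)² = -3 + (2*I)² = -3 + 4*I²)
1/(s(20) + U(25)) = 1/(25 + (-3 + 4*25²)) = 1/(25 + (-3 + 4*625)) = 1/(25 + (-3 + 2500)) = 1/(25 + 2497) = 1/2522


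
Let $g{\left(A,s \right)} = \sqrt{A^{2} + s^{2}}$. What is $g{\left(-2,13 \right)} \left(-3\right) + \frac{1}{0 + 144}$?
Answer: $\frac{1}{144} - 3 \sqrt{173} \approx -39.452$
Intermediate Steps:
$g{\left(-2,13 \right)} \left(-3\right) + \frac{1}{0 + 144} = \sqrt{\left(-2\right)^{2} + 13^{2}} \left(-3\right) + \frac{1}{0 + 144} = \sqrt{4 + 169} \left(-3\right) + \frac{1}{144} = \sqrt{173} \left(-3\right) + \frac{1}{144} = - 3 \sqrt{173} + \frac{1}{144} = \frac{1}{144} - 3 \sqrt{173}$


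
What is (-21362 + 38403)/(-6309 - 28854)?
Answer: -17041/35163 ≈ -0.48463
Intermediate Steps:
(-21362 + 38403)/(-6309 - 28854) = 17041/(-35163) = 17041*(-1/35163) = -17041/35163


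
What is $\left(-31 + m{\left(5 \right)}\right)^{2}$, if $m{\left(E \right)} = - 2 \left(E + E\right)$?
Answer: $2601$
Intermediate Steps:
$m{\left(E \right)} = - 4 E$ ($m{\left(E \right)} = - 2 \cdot 2 E = - 4 E$)
$\left(-31 + m{\left(5 \right)}\right)^{2} = \left(-31 - 20\right)^{2} = \left(-51\right)^{2} = 2601$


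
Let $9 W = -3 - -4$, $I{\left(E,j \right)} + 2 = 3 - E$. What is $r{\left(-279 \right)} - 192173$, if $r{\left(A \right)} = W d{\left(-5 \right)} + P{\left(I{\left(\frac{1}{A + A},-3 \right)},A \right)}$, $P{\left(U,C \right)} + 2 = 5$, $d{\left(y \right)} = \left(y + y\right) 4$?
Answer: $- \frac{1729570}{9} \approx -1.9217 \cdot 10^{5}$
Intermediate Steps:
$d{\left(y \right)} = 8 y$ ($d{\left(y \right)} = 2 y 4 = 8 y$)
$I{\left(E,j \right)} = 1 - E$ ($I{\left(E,j \right)} = -2 - \left(-3 + E\right) = 1 - E$)
$P{\left(U,C \right)} = 3$ ($P{\left(U,C \right)} = -2 + 5 = 3$)
$W = \frac{1}{9}$ ($W = \frac{-3 - -4}{9} = \frac{-3 + 4}{9} = \frac{1}{9} \cdot 1 = \frac{1}{9} \approx 0.11111$)
$r{\left(A \right)} = - \frac{13}{9}$ ($r{\left(A \right)} = \frac{8 \left(-5\right)}{9} + 3 = \frac{1}{9} \left(-40\right) + 3 = - \frac{40}{9} + 3 = - \frac{13}{9}$)
$r{\left(-279 \right)} - 192173 = - \frac{13}{9} - 192173 = - \frac{1729570}{9}$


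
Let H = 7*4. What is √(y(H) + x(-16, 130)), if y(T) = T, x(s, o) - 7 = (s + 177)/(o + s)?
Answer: √473214/114 ≈ 6.0343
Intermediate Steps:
x(s, o) = 7 + (177 + s)/(o + s) (x(s, o) = 7 + (s + 177)/(o + s) = 7 + (177 + s)/(o + s))
H = 28
√(y(H) + x(-16, 130)) = √(28 + (177 + 7*130 + 8*(-16))/(130 - 16)) = √(28 + (177 + 910 - 128)/114) = √(28 + (1/114)*959) = √(28 + 959/114) = √(4151/114) = √473214/114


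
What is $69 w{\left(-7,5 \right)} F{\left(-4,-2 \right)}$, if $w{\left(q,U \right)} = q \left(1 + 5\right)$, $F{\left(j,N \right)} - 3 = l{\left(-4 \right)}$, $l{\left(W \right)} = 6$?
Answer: $-26082$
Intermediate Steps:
$F{\left(j,N \right)} = 9$ ($F{\left(j,N \right)} = 3 + 6 = 9$)
$w{\left(q,U \right)} = 6 q$ ($w{\left(q,U \right)} = q 6 = 6 q$)
$69 w{\left(-7,5 \right)} F{\left(-4,-2 \right)} = 69 \cdot 6 \left(-7\right) 9 = 69 \left(-42\right) 9 = \left(-2898\right) 9 = -26082$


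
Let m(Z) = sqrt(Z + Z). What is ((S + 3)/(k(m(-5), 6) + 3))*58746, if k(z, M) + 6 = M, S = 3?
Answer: 117492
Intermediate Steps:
m(Z) = sqrt(2)*sqrt(Z) (m(Z) = sqrt(2*Z) = sqrt(2)*sqrt(Z))
k(z, M) = -6 + M
((S + 3)/(k(m(-5), 6) + 3))*58746 = ((3 + 3)/((-6 + 6) + 3))*58746 = (6/(0 + 3))*58746 = (6/3)*58746 = (6*(1/3))*58746 = 2*58746 = 117492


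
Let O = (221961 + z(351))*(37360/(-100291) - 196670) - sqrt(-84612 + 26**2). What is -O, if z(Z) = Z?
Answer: 4384941540978960/100291 + 4*I*sqrt(5246) ≈ 4.3722e+10 + 289.72*I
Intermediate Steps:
O = -4384941540978960/100291 - 4*I*sqrt(5246) (O = (221961 + 351)*(37360/(-100291) - 196670) - sqrt(-84612 + 26**2) = 222312*(37360*(-1/100291) - 196670) - sqrt(-84612 + 676) = 222312*(-37360/100291 - 196670) - sqrt(-83936) = 222312*(-19724268330/100291) - 4*I*sqrt(5246) = -4384941540978960/100291 - 4*I*sqrt(5246) ≈ -4.3722e+10 - 289.72*I)
-O = -(-4384941540978960/100291 - 4*I*sqrt(5246)) = 4384941540978960/100291 + 4*I*sqrt(5246)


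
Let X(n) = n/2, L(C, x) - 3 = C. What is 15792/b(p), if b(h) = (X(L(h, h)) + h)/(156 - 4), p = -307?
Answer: -800128/153 ≈ -5229.6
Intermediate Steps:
L(C, x) = 3 + C
X(n) = n/2 (X(n) = n*(½) = n/2)
b(h) = 3/304 + 3*h/304 (b(h) = ((3 + h)/2 + h)/(156 - 4) = ((3/2 + h/2) + h)/152 = (3/2 + 3*h/2)*(1/152) = 3/304 + 3*h/304)
15792/b(p) = 15792/(3/304 + (3/304)*(-307)) = 15792/(3/304 - 921/304) = 15792/(-459/152) = 15792*(-152/459) = -800128/153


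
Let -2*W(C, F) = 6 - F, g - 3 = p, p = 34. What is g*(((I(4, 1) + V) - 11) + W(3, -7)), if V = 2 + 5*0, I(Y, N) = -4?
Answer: -1443/2 ≈ -721.50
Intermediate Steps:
g = 37 (g = 3 + 34 = 37)
W(C, F) = -3 + F/2 (W(C, F) = -(6 - F)/2 = -3 + F/2)
V = 2 (V = 2 + 0 = 2)
g*(((I(4, 1) + V) - 11) + W(3, -7)) = 37*(((-4 + 2) - 11) + (-3 + (½)*(-7))) = 37*((-2 - 11) + (-3 - 7/2)) = 37*(-13 - 13/2) = 37*(-39/2) = -1443/2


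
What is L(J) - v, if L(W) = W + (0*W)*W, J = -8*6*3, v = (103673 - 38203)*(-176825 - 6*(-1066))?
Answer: 11157986486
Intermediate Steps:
v = -11157986630 (v = 65470*(-176825 + 6396) = 65470*(-170429) = -11157986630)
J = -144 (J = -48*3 = -144)
L(W) = W (L(W) = W + 0*W = W + 0 = W)
L(J) - v = -144 - 1*(-11157986630) = -144 + 11157986630 = 11157986486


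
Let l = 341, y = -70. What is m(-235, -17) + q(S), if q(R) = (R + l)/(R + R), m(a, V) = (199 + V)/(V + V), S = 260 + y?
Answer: -25553/6460 ≈ -3.9556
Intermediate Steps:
S = 190 (S = 260 - 70 = 190)
m(a, V) = (199 + V)/(2*V) (m(a, V) = (199 + V)/((2*V)) = (199 + V)*(1/(2*V)) = (199 + V)/(2*V))
q(R) = (341 + R)/(2*R) (q(R) = (R + 341)/(R + R) = (341 + R)/((2*R)) = (341 + R)*(1/(2*R)) = (341 + R)/(2*R))
m(-235, -17) + q(S) = (1/2)*(199 - 17)/(-17) + (1/2)*(341 + 190)/190 = (1/2)*(-1/17)*182 + (1/2)*(1/190)*531 = -91/17 + 531/380 = -25553/6460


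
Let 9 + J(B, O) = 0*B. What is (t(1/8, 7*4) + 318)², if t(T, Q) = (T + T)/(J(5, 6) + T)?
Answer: 509675776/5041 ≈ 1.0111e+5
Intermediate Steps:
J(B, O) = -9 (J(B, O) = -9 + 0*B = -9 + 0 = -9)
t(T, Q) = 2*T/(-9 + T) (t(T, Q) = (T + T)/(-9 + T) = (2*T)/(-9 + T) = 2*T/(-9 + T))
(t(1/8, 7*4) + 318)² = (2/(8*(-9 + 1/8)) + 318)² = (2*(⅛)/(-9 + ⅛) + 318)² = (2*(⅛)/(-71/8) + 318)² = (2*(⅛)*(-8/71) + 318)² = (-2/71 + 318)² = (22576/71)² = 509675776/5041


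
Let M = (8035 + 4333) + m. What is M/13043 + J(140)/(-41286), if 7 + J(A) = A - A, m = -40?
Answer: 72723587/76927614 ≈ 0.94535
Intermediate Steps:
J(A) = -7 (J(A) = -7 + (A - A) = -7 + 0 = -7)
M = 12328 (M = (8035 + 4333) - 40 = 12368 - 40 = 12328)
M/13043 + J(140)/(-41286) = 12328/13043 - 7/(-41286) = 12328*(1/13043) - 7*(-1/41286) = 12328/13043 + 1/5898 = 72723587/76927614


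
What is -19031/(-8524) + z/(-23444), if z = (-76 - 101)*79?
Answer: 35334616/12489791 ≈ 2.8291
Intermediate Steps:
z = -13983 (z = -177*79 = -13983)
-19031/(-8524) + z/(-23444) = -19031/(-8524) - 13983/(-23444) = -19031*(-1/8524) - 13983*(-1/23444) = 19031/8524 + 13983/23444 = 35334616/12489791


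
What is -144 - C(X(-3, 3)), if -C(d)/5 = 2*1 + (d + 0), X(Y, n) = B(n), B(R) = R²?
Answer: -89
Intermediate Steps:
X(Y, n) = n²
C(d) = -10 - 5*d (C(d) = -5*(2*1 + (d + 0)) = -5*(2 + d) = -10 - 5*d)
-144 - C(X(-3, 3)) = -144 - (-10 - 5*3²) = -144 - (-10 - 5*9) = -144 - (-10 - 45) = -144 - 1*(-55) = -144 + 55 = -89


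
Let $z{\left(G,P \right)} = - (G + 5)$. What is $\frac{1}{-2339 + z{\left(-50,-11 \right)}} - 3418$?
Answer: $- \frac{7840893}{2294} \approx -3418.0$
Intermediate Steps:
$z{\left(G,P \right)} = -5 - G$ ($z{\left(G,P \right)} = - (5 + G) = -5 - G$)
$\frac{1}{-2339 + z{\left(-50,-11 \right)}} - 3418 = \frac{1}{-2339 - -45} - 3418 = \frac{1}{-2339 + \left(-5 + 50\right)} - 3418 = \frac{1}{-2339 + 45} - 3418 = \frac{1}{-2294} - 3418 = - \frac{1}{2294} - 3418 = - \frac{7840893}{2294}$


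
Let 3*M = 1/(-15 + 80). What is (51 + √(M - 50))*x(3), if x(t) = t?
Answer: 153 + I*√1901055/65 ≈ 153.0 + 21.212*I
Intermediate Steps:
M = 1/195 (M = 1/(3*(-15 + 80)) = (⅓)/65 = (⅓)*(1/65) = 1/195 ≈ 0.0051282)
(51 + √(M - 50))*x(3) = (51 + √(1/195 - 50))*3 = (51 + √(-9749/195))*3 = (51 + I*√1901055/195)*3 = 153 + I*√1901055/65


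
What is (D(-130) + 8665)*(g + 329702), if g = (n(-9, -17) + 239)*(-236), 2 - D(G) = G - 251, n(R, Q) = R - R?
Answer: 2472800304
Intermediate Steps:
n(R, Q) = 0
D(G) = 253 - G (D(G) = 2 - (G - 251) = 2 - (-251 + G) = 2 + (251 - G) = 253 - G)
g = -56404 (g = (0 + 239)*(-236) = 239*(-236) = -56404)
(D(-130) + 8665)*(g + 329702) = ((253 - 1*(-130)) + 8665)*(-56404 + 329702) = ((253 + 130) + 8665)*273298 = (383 + 8665)*273298 = 9048*273298 = 2472800304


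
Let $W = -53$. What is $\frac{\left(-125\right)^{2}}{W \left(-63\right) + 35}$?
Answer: $\frac{15625}{3374} \approx 4.631$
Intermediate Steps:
$\frac{\left(-125\right)^{2}}{W \left(-63\right) + 35} = \frac{\left(-125\right)^{2}}{\left(-53\right) \left(-63\right) + 35} = \frac{15625}{3339 + 35} = \frac{15625}{3374}$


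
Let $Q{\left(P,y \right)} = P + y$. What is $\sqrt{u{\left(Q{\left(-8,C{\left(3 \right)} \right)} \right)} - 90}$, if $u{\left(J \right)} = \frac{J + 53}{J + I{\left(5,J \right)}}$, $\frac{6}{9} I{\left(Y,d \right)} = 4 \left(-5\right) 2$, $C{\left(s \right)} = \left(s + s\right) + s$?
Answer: $\frac{6 i \sqrt{8791}}{59} \approx 9.5349 i$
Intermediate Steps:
$C{\left(s \right)} = 3 s$ ($C{\left(s \right)} = 2 s + s = 3 s$)
$I{\left(Y,d \right)} = -60$ ($I{\left(Y,d \right)} = \frac{3 \cdot 4 \left(-5\right) 2}{2} = \frac{3 \left(\left(-20\right) 2\right)}{2} = \frac{3}{2} \left(-40\right) = -60$)
$u{\left(J \right)} = \frac{53 + J}{-60 + J}$ ($u{\left(J \right)} = \frac{J + 53}{J - 60} = \frac{53 + J}{-60 + J}$)
$\sqrt{u{\left(Q{\left(-8,C{\left(3 \right)} \right)} \right)} - 90} = \sqrt{\frac{53 + \left(-8 + 3 \cdot 3\right)}{-60 + \left(-8 + 3 \cdot 3\right)} - 90} = \sqrt{\frac{53 + \left(-8 + 9\right)}{-60 + \left(-8 + 9\right)} - 90} = \sqrt{\frac{53 + 1}{-60 + 1} - 90} = \sqrt{\frac{1}{-59} \cdot 54 - 90} = \sqrt{\left(- \frac{1}{59}\right) 54 - 90} = \sqrt{- \frac{54}{59} - 90} = \sqrt{- \frac{5364}{59}} = \frac{6 i \sqrt{8791}}{59}$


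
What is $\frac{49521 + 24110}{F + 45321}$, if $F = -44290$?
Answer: $\frac{73631}{1031} \approx 71.417$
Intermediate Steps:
$\frac{49521 + 24110}{F + 45321} = \frac{49521 + 24110}{-44290 + 45321} = \frac{73631}{1031}$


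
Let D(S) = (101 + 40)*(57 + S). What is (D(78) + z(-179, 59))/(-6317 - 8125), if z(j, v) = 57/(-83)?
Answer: -263308/199781 ≈ -1.3180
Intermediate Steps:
D(S) = 8037 + 141*S (D(S) = 141*(57 + S) = 8037 + 141*S)
z(j, v) = -57/83 (z(j, v) = 57*(-1/83) = -57/83)
(D(78) + z(-179, 59))/(-6317 - 8125) = ((8037 + 141*78) - 57/83)/(-6317 - 8125) = ((8037 + 10998) - 57/83)/(-14442) = (19035 - 57/83)*(-1/14442) = (1579848/83)*(-1/14442) = -263308/199781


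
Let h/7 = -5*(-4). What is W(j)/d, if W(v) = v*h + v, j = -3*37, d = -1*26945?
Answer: 15651/26945 ≈ 0.58085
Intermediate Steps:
d = -26945
h = 140 (h = 7*(-5*(-4)) = 7*20 = 140)
j = -111
W(v) = 141*v (W(v) = v*140 + v = 140*v + v = 141*v)
W(j)/d = (141*(-111))/(-26945) = -15651*(-1/26945) = 15651/26945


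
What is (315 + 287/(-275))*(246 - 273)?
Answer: -2331126/275 ≈ -8476.8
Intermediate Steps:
(315 + 287/(-275))*(246 - 273) = (315 + 287*(-1/275))*(-27) = (315 - 287/275)*(-27) = (86338/275)*(-27) = -2331126/275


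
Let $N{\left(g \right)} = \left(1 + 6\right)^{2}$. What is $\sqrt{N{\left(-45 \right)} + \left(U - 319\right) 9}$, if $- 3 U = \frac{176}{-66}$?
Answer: $i \sqrt{2814} \approx 53.047 i$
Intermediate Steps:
$N{\left(g \right)} = 49$ ($N{\left(g \right)} = 7^{2} = 49$)
$U = \frac{8}{9}$ ($U = - \frac{176 \frac{1}{-66}}{3} = - \frac{176 \left(- \frac{1}{66}\right)}{3} = \left(- \frac{1}{3}\right) \left(- \frac{8}{3}\right) = \frac{8}{9} \approx 0.88889$)
$\sqrt{N{\left(-45 \right)} + \left(U - 319\right) 9} = \sqrt{49 + \left(\frac{8}{9} - 319\right) 9} = \sqrt{49 - 2863} = \sqrt{-2814} = i \sqrt{2814}$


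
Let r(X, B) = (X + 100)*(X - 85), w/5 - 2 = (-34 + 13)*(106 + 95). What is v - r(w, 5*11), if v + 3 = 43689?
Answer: -444630414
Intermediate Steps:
v = 43686 (v = -3 + 43689 = 43686)
w = -21095 (w = 10 + 5*((-34 + 13)*(106 + 95)) = 10 + 5*(-21*201) = 10 + 5*(-4221) = 10 - 21105 = -21095)
r(X, B) = (-85 + X)*(100 + X) (r(X, B) = (100 + X)*(-85 + X) = (-85 + X)*(100 + X))
v - r(w, 5*11) = 43686 - (-8500 + (-21095)**2 + 15*(-21095)) = 43686 - (-8500 + 444999025 - 316425) = 43686 - 1*444674100 = 43686 - 444674100 = -444630414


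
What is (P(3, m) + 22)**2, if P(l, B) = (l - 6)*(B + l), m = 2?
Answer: 49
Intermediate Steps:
P(l, B) = (-6 + l)*(B + l)
(P(3, m) + 22)**2 = ((3**2 - 6*2 - 6*3 + 2*3) + 22)**2 = ((9 - 12 - 18 + 6) + 22)**2 = (-15 + 22)**2 = 7**2 = 49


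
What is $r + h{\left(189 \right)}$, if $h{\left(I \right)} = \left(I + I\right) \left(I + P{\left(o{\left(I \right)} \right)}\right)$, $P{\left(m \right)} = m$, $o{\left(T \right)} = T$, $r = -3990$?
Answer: $138894$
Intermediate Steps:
$h{\left(I \right)} = 4 I^{2}$ ($h{\left(I \right)} = \left(I + I\right) \left(I + I\right) = 2 I 2 I = 4 I^{2}$)
$r + h{\left(189 \right)} = -3990 + 4 \cdot 189^{2} = -3990 + 4 \cdot 35721 = -3990 + 142884 = 138894$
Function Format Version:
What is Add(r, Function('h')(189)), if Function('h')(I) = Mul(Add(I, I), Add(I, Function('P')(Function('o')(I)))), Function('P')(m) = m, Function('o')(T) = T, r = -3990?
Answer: 138894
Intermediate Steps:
Function('h')(I) = Mul(4, Pow(I, 2)) (Function('h')(I) = Mul(Add(I, I), Add(I, I)) = Mul(Mul(2, I), Mul(2, I)) = Mul(4, Pow(I, 2)))
Add(r, Function('h')(189)) = Add(-3990, Mul(4, Pow(189, 2))) = Add(-3990, Mul(4, 35721)) = Add(-3990, 142884) = 138894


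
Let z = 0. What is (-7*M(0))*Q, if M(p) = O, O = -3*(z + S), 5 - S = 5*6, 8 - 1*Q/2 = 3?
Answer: -5250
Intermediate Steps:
Q = 10 (Q = 16 - 2*3 = 16 - 6 = 10)
S = -25 (S = 5 - 5*6 = 5 - 1*30 = 5 - 30 = -25)
O = 75 (O = -3*(0 - 25) = -3*(-25) = 75)
M(p) = 75
(-7*M(0))*Q = -7*75*10 = -525*10 = -5250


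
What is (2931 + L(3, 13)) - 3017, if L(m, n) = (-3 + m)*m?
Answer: -86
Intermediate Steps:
L(m, n) = m*(-3 + m)
(2931 + L(3, 13)) - 3017 = (2931 + 3*(-3 + 3)) - 3017 = (2931 + 3*0) - 3017 = (2931 + 0) - 3017 = 2931 - 3017 = -86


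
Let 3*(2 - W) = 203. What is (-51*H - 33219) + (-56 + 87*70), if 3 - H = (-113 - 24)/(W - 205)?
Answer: -22177495/812 ≈ -27312.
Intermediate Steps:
W = -197/3 (W = 2 - 1/3*203 = 2 - 203/3 = -197/3 ≈ -65.667)
H = 2025/812 (H = 3 - (-113 - 24)/(-197/3 - 205) = 3 - (-137)/(-812/3) = 3 - (-137)*(-3)/812 = 3 - 1*411/812 = 3 - 411/812 = 2025/812 ≈ 2.4938)
(-51*H - 33219) + (-56 + 87*70) = (-51*2025/812 - 33219) + (-56 + 87*70) = (-103275/812 - 33219) + (-56 + 6090) = -27077103/812 + 6034 = -22177495/812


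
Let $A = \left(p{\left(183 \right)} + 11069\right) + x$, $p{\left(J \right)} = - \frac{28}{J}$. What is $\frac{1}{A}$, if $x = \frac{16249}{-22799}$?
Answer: $\frac{4172217}{46178658034} \approx 9.0349 \cdot 10^{-5}$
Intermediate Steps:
$x = - \frac{16249}{22799}$ ($x = 16249 \left(- \frac{1}{22799}\right) = - \frac{16249}{22799} \approx -0.71271$)
$A = \frac{46178658034}{4172217}$ ($A = \left(- \frac{28}{183} + 11069\right) - \frac{16249}{22799} = \frac{2025599}{183} - \frac{16249}{22799} = \frac{46178658034}{4172217} \approx 11068.0$)
$\frac{1}{A} = \frac{1}{\frac{46178658034}{4172217}} = \frac{4172217}{46178658034}$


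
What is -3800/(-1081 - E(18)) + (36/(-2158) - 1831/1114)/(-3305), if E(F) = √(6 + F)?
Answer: 16321100866133437/4642164943658710 - 7600*√6/1168537 ≈ 3.4999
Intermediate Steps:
-3800/(-1081 - E(18)) + (36/(-2158) - 1831/1114)/(-3305) = -3800/(-1081 - √(6 + 18)) + (36/(-2158) - 1831/1114)/(-3305) = -3800/(-1081 - √24) + (36*(-1/2158) - 1831*1/1114)*(-1/3305) = -3800/(-1081 - 2*√6) + (-18/1079 - 1831/1114)*(-1/3305) = -3800/(-1081 - 2*√6) - 1995701/1202006*(-1/3305) = -3800/(-1081 - 2*√6) + 1995701/3972629830 = 1995701/3972629830 - 3800/(-1081 - 2*√6)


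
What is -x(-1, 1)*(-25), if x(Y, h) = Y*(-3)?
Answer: 75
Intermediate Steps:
x(Y, h) = -3*Y
-x(-1, 1)*(-25) = -(-3)*(-1)*(-25) = -1*3*(-25) = -3*(-25) = 75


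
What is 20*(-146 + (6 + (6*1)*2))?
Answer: -2560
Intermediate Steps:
20*(-146 + (6 + (6*1)*2)) = 20*(-146 + (6 + 6*2)) = 20*(-146 + (6 + 12)) = 20*(-146 + 18) = 20*(-128) = -2560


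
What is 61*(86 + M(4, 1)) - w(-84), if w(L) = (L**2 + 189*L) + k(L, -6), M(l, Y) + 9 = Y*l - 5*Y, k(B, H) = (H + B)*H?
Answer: 12916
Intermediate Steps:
k(B, H) = H*(B + H) (k(B, H) = (B + H)*H = H*(B + H))
M(l, Y) = -9 - 5*Y + Y*l (M(l, Y) = -9 + (Y*l - 5*Y) = -9 + (-5*Y + Y*l) = -9 - 5*Y + Y*l)
w(L) = 36 + L**2 + 183*L (w(L) = (L**2 + 189*L) - 6*(L - 6) = (L**2 + 189*L) - 6*(-6 + L) = (L**2 + 189*L) + (36 - 6*L) = 36 + L**2 + 183*L)
61*(86 + M(4, 1)) - w(-84) = 61*(86 + (-9 - 5*1 + 1*4)) - (36 + (-84)**2 + 183*(-84)) = 61*(86 + (-9 - 5 + 4)) - (36 + 7056 - 15372) = 61*(86 - 10) - 1*(-8280) = 61*76 + 8280 = 4636 + 8280 = 12916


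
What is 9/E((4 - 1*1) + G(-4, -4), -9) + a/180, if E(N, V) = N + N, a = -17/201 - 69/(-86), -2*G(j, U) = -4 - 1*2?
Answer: 2346017/3111480 ≈ 0.75399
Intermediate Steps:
G(j, U) = 3 (G(j, U) = -(-4 - 1*2)/2 = -(-4 - 2)/2 = -½*(-6) = 3)
a = 12407/17286 (a = -17*1/201 - 69*(-1/86) = -17/201 + 69/86 = 12407/17286 ≈ 0.71775)
E(N, V) = 2*N
9/E((4 - 1*1) + G(-4, -4), -9) + a/180 = 9/((2*((4 - 1*1) + 3))) + (12407/17286)/180 = 9/((2*((4 - 1) + 3))) + (12407/17286)*(1/180) = 9/((2*(3 + 3))) + 12407/3111480 = 9/((2*6)) + 12407/3111480 = 9/12 + 12407/3111480 = 9*(1/12) + 12407/3111480 = ¾ + 12407/3111480 = 2346017/3111480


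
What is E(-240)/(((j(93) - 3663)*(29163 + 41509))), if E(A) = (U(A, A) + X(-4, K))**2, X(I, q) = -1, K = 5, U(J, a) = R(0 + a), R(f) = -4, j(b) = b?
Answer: -5/50459808 ≈ -9.9089e-8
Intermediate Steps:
U(J, a) = -4
E(A) = 25 (E(A) = (-4 - 1)**2 = (-5)**2 = 25)
E(-240)/(((j(93) - 3663)*(29163 + 41509))) = 25/(((93 - 3663)*(29163 + 41509))) = 25/((-3570*70672)) = 25/(-252299040) = 25*(-1/252299040) = -5/50459808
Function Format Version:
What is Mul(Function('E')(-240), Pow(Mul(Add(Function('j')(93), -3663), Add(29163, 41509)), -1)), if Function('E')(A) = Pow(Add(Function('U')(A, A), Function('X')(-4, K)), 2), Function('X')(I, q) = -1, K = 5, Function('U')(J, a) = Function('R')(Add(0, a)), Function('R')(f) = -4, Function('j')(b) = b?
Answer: Rational(-5, 50459808) ≈ -9.9089e-8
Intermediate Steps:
Function('U')(J, a) = -4
Function('E')(A) = 25 (Function('E')(A) = Pow(Add(-4, -1), 2) = Pow(-5, 2) = 25)
Mul(Function('E')(-240), Pow(Mul(Add(Function('j')(93), -3663), Add(29163, 41509)), -1)) = Mul(25, Pow(Mul(Add(93, -3663), Add(29163, 41509)), -1)) = Mul(25, Pow(Mul(-3570, 70672), -1)) = Mul(25, Pow(-252299040, -1)) = Mul(25, Rational(-1, 252299040)) = Rational(-5, 50459808)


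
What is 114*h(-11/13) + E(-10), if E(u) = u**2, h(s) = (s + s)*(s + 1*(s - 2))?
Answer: 137284/169 ≈ 812.33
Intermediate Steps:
h(s) = 2*s*(-2 + 2*s) (h(s) = (2*s)*(s + 1*(-2 + s)) = (2*s)*(s + (-2 + s)) = (2*s)*(-2 + 2*s) = 2*s*(-2 + 2*s))
114*h(-11/13) + E(-10) = 114*(4*(-11/13)*(-1 - 11/13)) + (-10)**2 = 114*(4*(-11*1/13)*(-1 - 11*1/13)) + 100 = 114*(4*(-11/13)*(-1 - 11/13)) + 100 = 114*(4*(-11/13)*(-24/13)) + 100 = 114*(1056/169) + 100 = 120384/169 + 100 = 137284/169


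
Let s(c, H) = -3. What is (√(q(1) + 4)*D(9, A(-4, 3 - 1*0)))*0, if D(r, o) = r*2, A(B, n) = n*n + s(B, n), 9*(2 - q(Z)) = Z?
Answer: 0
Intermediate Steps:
q(Z) = 2 - Z/9
A(B, n) = -3 + n² (A(B, n) = n*n - 3 = n² - 3 = -3 + n²)
D(r, o) = 2*r
(√(q(1) + 4)*D(9, A(-4, 3 - 1*0)))*0 = (√((2 - ⅑*1) + 4)*(2*9))*0 = (√((2 - ⅑) + 4)*18)*0 = (√(17/9 + 4)*18)*0 = (√(53/9)*18)*0 = ((√53/3)*18)*0 = (6*√53)*0 = 0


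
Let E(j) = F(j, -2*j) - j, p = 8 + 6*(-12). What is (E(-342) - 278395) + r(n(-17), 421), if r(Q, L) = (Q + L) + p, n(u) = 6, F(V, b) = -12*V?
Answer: -273586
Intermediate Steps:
p = -64 (p = 8 - 72 = -64)
E(j) = -13*j (E(j) = -12*j - j = -13*j)
r(Q, L) = -64 + L + Q (r(Q, L) = (Q + L) - 64 = (L + Q) - 64 = -64 + L + Q)
(E(-342) - 278395) + r(n(-17), 421) = (-13*(-342) - 278395) + (-64 + 421 + 6) = (4446 - 278395) + 363 = -273949 + 363 = -273586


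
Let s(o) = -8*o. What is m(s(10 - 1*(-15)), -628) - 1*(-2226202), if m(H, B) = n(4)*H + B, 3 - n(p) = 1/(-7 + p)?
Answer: 6674722/3 ≈ 2.2249e+6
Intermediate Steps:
n(p) = 3 - 1/(-7 + p)
m(H, B) = B + 10*H/3 (m(H, B) = ((-22 + 3*4)/(-7 + 4))*H + B = ((-22 + 12)/(-3))*H + B = (-1/3*(-10))*H + B = 10*H/3 + B = B + 10*H/3)
m(s(10 - 1*(-15)), -628) - 1*(-2226202) = (-628 + 10*(-8*(10 - 1*(-15)))/3) - 1*(-2226202) = (-628 + 10*(-8*(10 + 15))/3) + 2226202 = (-628 + 10*(-8*25)/3) + 2226202 = (-628 + (10/3)*(-200)) + 2226202 = (-628 - 2000/3) + 2226202 = -3884/3 + 2226202 = 6674722/3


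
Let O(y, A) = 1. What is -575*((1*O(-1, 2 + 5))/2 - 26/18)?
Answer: 9775/18 ≈ 543.06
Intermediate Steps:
-575*((1*O(-1, 2 + 5))/2 - 26/18) = -575*((1*1)/2 - 26/18) = -575*(1*(½) - 26*1/18) = -575*(½ - 13/9) = -575*(-17/18) = 9775/18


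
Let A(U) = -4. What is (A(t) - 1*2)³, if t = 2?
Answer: -216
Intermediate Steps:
(A(t) - 1*2)³ = (-4 - 1*2)³ = (-4 - 2)³ = (-6)³ = -216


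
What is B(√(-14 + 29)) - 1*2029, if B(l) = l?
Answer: -2029 + √15 ≈ -2025.1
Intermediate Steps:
B(√(-14 + 29)) - 1*2029 = √(-14 + 29) - 1*2029 = √15 - 2029 = -2029 + √15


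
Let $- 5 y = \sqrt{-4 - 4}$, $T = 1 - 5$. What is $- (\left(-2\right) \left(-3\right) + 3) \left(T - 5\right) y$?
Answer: $- \frac{162 i \sqrt{2}}{5} \approx - 45.82 i$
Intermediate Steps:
$T = -4$ ($T = 1 - 5 = -4$)
$y = - \frac{2 i \sqrt{2}}{5}$ ($y = - \frac{\sqrt{-4 - 4}}{5} = - \frac{\sqrt{-8}}{5} = - \frac{2 i \sqrt{2}}{5} \approx - 0.56569 i$)
$- (\left(-2\right) \left(-3\right) + 3) \left(T - 5\right) y = - (\left(-2\right) \left(-3\right) + 3) \left(-4 - 5\right) \left(- \frac{2 i \sqrt{2}}{5}\right) = - (6 + 3) \left(- 9 \left(- \frac{2 i \sqrt{2}}{5}\right)\right) = \left(-1\right) 9 \frac{18 i \sqrt{2}}{5} = - 9 \frac{18 i \sqrt{2}}{5} = - \frac{162 i \sqrt{2}}{5}$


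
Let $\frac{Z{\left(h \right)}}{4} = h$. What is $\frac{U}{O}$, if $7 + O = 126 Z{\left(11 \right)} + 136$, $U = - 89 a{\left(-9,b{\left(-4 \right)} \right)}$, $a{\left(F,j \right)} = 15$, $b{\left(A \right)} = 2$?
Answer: $- \frac{445}{1891} \approx -0.23533$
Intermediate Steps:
$Z{\left(h \right)} = 4 h$
$U = -1335$ ($U = \left(-89\right) 15 = -1335$)
$O = 5673$ ($O = -7 + \left(126 \cdot 4 \cdot 11 + 136\right) = -7 + \left(126 \cdot 44 + 136\right) = -7 + \left(5544 + 136\right) = -7 + 5680 = 5673$)
$\frac{U}{O} = - \frac{1335}{5673} = \left(-1335\right) \frac{1}{5673} = - \frac{445}{1891}$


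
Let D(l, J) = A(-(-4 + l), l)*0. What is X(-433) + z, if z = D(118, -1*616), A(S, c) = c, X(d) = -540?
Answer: -540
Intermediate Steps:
D(l, J) = 0 (D(l, J) = l*0 = 0)
z = 0
X(-433) + z = -540 + 0 = -540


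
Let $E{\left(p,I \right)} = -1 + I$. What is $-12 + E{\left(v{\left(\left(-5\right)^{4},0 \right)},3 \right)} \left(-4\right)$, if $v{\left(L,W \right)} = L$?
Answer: $-20$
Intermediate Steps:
$-12 + E{\left(v{\left(\left(-5\right)^{4},0 \right)},3 \right)} \left(-4\right) = -12 + \left(-1 + 3\right) \left(-4\right) = -12 + 2 \left(-4\right) = -12 - 8 = -20$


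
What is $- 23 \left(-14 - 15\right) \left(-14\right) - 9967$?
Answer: $-19305$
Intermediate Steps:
$- 23 \left(-14 - 15\right) \left(-14\right) - 9967 = \left(-23\right) \left(-29\right) \left(-14\right) - 9967 = 667 \left(-14\right) - 9967 = -9338 - 9967 = -19305$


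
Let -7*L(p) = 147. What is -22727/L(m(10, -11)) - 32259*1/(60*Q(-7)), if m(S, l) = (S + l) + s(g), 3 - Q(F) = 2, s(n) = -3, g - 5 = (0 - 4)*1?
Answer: 228727/420 ≈ 544.59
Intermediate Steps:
g = 1 (g = 5 + (0 - 4)*1 = 5 - 4*1 = 5 - 4 = 1)
Q(F) = 1 (Q(F) = 3 - 1*2 = 3 - 2 = 1)
m(S, l) = -3 + S + l (m(S, l) = (S + l) - 3 = -3 + S + l)
L(p) = -21 (L(p) = -1/7*147 = -21)
-22727/L(m(10, -11)) - 32259*1/(60*Q(-7)) = -22727/(-21) - 32259/(1*60) = -22727*(-1/21) - 32259/60 = 22727/21 - 32259*1/60 = 22727/21 - 10753/20 = 228727/420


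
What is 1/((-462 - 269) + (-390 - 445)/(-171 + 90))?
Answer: -81/58376 ≈ -0.0013876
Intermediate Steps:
1/((-462 - 269) + (-390 - 445)/(-171 + 90)) = 1/(-731 - 835/(-81)) = 1/(-731 - 835*(-1/81)) = 1/(-731 + 835/81) = 1/(-58376/81) = -81/58376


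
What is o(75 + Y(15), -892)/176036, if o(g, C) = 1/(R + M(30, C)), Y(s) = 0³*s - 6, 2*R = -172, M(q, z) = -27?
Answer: -1/19892068 ≈ -5.0271e-8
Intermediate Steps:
R = -86 (R = (½)*(-172) = -86)
Y(s) = -6 (Y(s) = 0*s - 6 = 0 - 6 = -6)
o(g, C) = -1/113 (o(g, C) = 1/(-86 - 27) = 1/(-113) = -1/113)
o(75 + Y(15), -892)/176036 = -1/113/176036 = -1/113*1/176036 = -1/19892068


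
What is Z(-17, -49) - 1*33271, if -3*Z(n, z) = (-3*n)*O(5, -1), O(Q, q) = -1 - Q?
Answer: -33169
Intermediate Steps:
Z(n, z) = -6*n (Z(n, z) = -(-3*n)*(-1 - 1*5)/3 = -(-3*n)*(-1 - 5)/3 = -(-3*n)*(-6)/3 = -6*n)
Z(-17, -49) - 1*33271 = -6*(-17) - 1*33271 = 102 - 33271 = -33169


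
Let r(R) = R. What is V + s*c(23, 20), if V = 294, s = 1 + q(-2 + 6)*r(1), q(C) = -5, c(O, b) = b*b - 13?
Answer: -1254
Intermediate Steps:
c(O, b) = -13 + b**2 (c(O, b) = b**2 - 13 = -13 + b**2)
s = -4 (s = 1 - 5*1 = 1 - 5 = -4)
V + s*c(23, 20) = 294 - 4*(-13 + 20**2) = 294 - 4*(-13 + 400) = 294 - 4*387 = 294 - 1548 = -1254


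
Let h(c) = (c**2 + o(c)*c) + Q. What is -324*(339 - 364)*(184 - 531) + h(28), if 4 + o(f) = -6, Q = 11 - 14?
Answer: -2810199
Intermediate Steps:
Q = -3
o(f) = -10 (o(f) = -4 - 6 = -10)
h(c) = -3 + c**2 - 10*c (h(c) = (c**2 - 10*c) - 3 = -3 + c**2 - 10*c)
-324*(339 - 364)*(184 - 531) + h(28) = -324*(339 - 364)*(184 - 531) + (-3 + 28**2 - 10*28) = -(-8100)*(-347) + (-3 + 784 - 280) = -324*8675 + 501 = -2810700 + 501 = -2810199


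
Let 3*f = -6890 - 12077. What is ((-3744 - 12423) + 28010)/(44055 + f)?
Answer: 35529/113198 ≈ 0.31387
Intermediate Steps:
f = -18967/3 (f = (-6890 - 12077)/3 = (⅓)*(-18967) = -18967/3 ≈ -6322.3)
((-3744 - 12423) + 28010)/(44055 + f) = ((-3744 - 12423) + 28010)/(44055 - 18967/3) = (-16167 + 28010)/(113198/3) = 11843*(3/113198) = 35529/113198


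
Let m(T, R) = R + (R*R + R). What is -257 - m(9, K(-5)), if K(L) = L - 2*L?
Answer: -292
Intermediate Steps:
K(L) = -L
m(T, R) = R**2 + 2*R (m(T, R) = R + (R**2 + R) = R + (R + R**2) = R**2 + 2*R)
-257 - m(9, K(-5)) = -257 - (-1*(-5))*(2 - 1*(-5)) = -257 - 5*(2 + 5) = -257 - 5*7 = -257 - 1*35 = -257 - 35 = -292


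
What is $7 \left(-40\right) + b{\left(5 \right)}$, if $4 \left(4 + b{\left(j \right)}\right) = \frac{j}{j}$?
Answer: $- \frac{1135}{4} \approx -283.75$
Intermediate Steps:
$b{\left(j \right)} = - \frac{15}{4}$ ($b{\left(j \right)} = -4 + \frac{j \frac{1}{j}}{4} = -4 + \frac{1}{4} \cdot 1 = -4 + \frac{1}{4} = - \frac{15}{4}$)
$7 \left(-40\right) + b{\left(5 \right)} = 7 \left(-40\right) - \frac{15}{4} = -280 - \frac{15}{4} = - \frac{1135}{4}$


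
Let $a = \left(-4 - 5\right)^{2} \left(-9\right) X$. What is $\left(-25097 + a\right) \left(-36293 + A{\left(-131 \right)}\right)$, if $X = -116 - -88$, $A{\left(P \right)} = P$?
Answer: $170646440$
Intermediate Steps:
$X = -28$ ($X = -116 + 88 = -28$)
$a = 20412$ ($a = \left(-4 - 5\right)^{2} \left(-9\right) \left(-28\right) = \left(-9\right)^{2} \left(-9\right) \left(-28\right) = 81 \left(-9\right) \left(-28\right) = \left(-729\right) \left(-28\right) = 20412$)
$\left(-25097 + a\right) \left(-36293 + A{\left(-131 \right)}\right) = \left(-25097 + 20412\right) \left(-36293 - 131\right) = \left(-4685\right) \left(-36424\right) = 170646440$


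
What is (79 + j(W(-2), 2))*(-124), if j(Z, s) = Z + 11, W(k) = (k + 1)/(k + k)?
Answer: -11191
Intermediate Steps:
W(k) = (1 + k)/(2*k) (W(k) = (1 + k)/((2*k)) = (1 + k)*(1/(2*k)) = (1 + k)/(2*k))
j(Z, s) = 11 + Z
(79 + j(W(-2), 2))*(-124) = (79 + (11 + (½)*(1 - 2)/(-2)))*(-124) = (79 + (11 + (½)*(-½)*(-1)))*(-124) = (79 + (11 + ¼))*(-124) = (79 + 45/4)*(-124) = (361/4)*(-124) = -11191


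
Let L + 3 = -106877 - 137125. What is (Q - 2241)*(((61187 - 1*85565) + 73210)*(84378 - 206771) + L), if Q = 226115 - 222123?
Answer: -10465620155731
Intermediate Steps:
L = -244005 (L = -3 + (-106877 - 137125) = -3 - 244002 = -244005)
Q = 3992
(Q - 2241)*(((61187 - 1*85565) + 73210)*(84378 - 206771) + L) = (3992 - 2241)*(((61187 - 1*85565) + 73210)*(84378 - 206771) - 244005) = 1751*(((61187 - 85565) + 73210)*(-122393) - 244005) = 1751*((-24378 + 73210)*(-122393) - 244005) = 1751*(48832*(-122393) - 244005) = 1751*(-5976694976 - 244005) = 1751*(-5976938981) = -10465620155731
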